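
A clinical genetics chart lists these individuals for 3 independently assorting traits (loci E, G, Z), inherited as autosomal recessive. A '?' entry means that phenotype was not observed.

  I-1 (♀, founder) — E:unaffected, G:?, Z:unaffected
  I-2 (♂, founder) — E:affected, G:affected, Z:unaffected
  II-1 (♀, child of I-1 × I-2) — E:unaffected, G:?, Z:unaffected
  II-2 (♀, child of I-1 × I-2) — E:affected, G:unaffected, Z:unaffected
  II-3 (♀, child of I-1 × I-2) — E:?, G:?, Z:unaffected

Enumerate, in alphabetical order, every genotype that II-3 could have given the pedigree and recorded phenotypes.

II-3 ∈ {Ee Gg ZZ, Ee Gg Zz, Ee gg ZZ, Ee gg Zz, ee Gg ZZ, ee Gg Zz, ee gg ZZ, ee gg Zz}

E/I-1 un ·: Ee
E/I-2 aff ·: ee
E/II-1 un I-1×I-2: Ee
E/II-2 aff I-1×I-2: ee
E/II-3 ? I-1×I-2: Ee|ee
⇒ E over [I-1,I-2,II-1,II-2,II-3]: 2 consistent
G/I-1 ? ·: GG|Gg
G/I-2 aff ·: gg
G/II-1 ? I-1×I-2: Gg|gg
G/II-2 un I-1×I-2: Gg
G/II-3 ? I-1×I-2: Gg|gg
⇒ G over [I-1,I-2,II-1,II-2,II-3]: 5 consistent
Z/I-1 un ·: ZZ|Zz
Z/I-2 un ·: ZZ|Zz
Z/II-1 un I-1×I-2: ZZ|Zz
Z/II-2 un I-1×I-2: ZZ|Zz
Z/II-3 un I-1×I-2: ZZ|Zz
⇒ Z over [I-1,I-2,II-1,II-2,II-3]: 25 consistent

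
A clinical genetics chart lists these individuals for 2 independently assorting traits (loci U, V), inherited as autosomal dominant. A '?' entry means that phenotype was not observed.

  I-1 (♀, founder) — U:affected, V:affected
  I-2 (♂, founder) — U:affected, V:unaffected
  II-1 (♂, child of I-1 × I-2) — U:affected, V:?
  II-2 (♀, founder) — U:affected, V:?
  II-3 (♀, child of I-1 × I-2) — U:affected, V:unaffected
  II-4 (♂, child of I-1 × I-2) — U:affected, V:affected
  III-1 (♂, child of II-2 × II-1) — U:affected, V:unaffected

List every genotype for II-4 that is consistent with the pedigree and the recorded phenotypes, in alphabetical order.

U/I-1 aff ·: Uu|UU
U/I-2 aff ·: Uu|UU
U/II-1 aff I-1×I-2: Uu|UU
U/II-2 aff ·: Uu|UU
U/II-3 aff I-1×I-2: Uu|UU
U/II-4 aff I-1×I-2: Uu|UU
U/III-1 aff II-2×II-1: Uu|UU
⇒ U over [I-1,I-2,II-1,II-2,II-3,II-4,III-1]: 87 consistent
V/I-1 aff ·: Vv
V/I-2 un ·: vv
V/II-1 ? I-1×I-2: vv|Vv
V/II-2 ? ·: vv|Vv
V/II-3 un I-1×I-2: vv
V/II-4 aff I-1×I-2: Vv
V/III-1 un II-2×II-1: vv
⇒ V over [I-1,I-2,II-1,II-2,II-3,II-4,III-1]: 4 consistent

II-4 ∈ {UU Vv, Uu Vv}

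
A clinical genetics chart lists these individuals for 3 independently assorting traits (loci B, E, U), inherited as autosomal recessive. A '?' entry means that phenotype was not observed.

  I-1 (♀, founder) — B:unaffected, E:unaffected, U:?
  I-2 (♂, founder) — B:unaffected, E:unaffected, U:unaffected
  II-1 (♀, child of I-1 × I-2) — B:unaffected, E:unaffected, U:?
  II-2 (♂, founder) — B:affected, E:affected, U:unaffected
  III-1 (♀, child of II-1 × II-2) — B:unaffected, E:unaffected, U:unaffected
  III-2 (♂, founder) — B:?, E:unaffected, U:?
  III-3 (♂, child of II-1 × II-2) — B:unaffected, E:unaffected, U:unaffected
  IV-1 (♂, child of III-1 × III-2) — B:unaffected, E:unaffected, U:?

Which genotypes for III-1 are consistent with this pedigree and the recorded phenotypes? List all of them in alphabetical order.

B/I-1 un ·: BB|Bb
B/I-2 un ·: BB|Bb
B/II-1 un I-1×I-2: BB|Bb
B/II-2 aff ·: bb
B/III-1 un II-1×II-2: Bb
B/III-2 ? ·: BB|Bb|bb
B/III-3 un II-1×II-2: Bb
B/IV-1 un III-1×III-2: BB|Bb
⇒ B over [I-1,I-2,II-1,II-2,III-1,III-2,III-3,IV-1]: 35 consistent
E/I-1 un ·: EE|Ee
E/I-2 un ·: EE|Ee
E/II-1 un I-1×I-2: EE|Ee
E/II-2 aff ·: ee
E/III-1 un II-1×II-2: Ee
E/III-2 un ·: EE|Ee
E/III-3 un II-1×II-2: Ee
E/IV-1 un III-1×III-2: EE|Ee
⇒ E over [I-1,I-2,II-1,II-2,III-1,III-2,III-3,IV-1]: 28 consistent
U/I-1 ? ·: UU|Uu|uu
U/I-2 un ·: UU|Uu
U/II-1 ? I-1×I-2: UU|Uu|uu
U/II-2 un ·: UU|Uu
U/III-1 un II-1×II-2: UU|Uu
U/III-2 ? ·: UU|Uu|uu
U/III-3 un II-1×II-2: UU|Uu
U/IV-1 ? III-1×III-2: UU|Uu|uu
⇒ U over [I-1,I-2,II-1,II-2,III-1,III-2,III-3,IV-1]: 352 consistent

III-1 ∈ {Bb Ee UU, Bb Ee Uu}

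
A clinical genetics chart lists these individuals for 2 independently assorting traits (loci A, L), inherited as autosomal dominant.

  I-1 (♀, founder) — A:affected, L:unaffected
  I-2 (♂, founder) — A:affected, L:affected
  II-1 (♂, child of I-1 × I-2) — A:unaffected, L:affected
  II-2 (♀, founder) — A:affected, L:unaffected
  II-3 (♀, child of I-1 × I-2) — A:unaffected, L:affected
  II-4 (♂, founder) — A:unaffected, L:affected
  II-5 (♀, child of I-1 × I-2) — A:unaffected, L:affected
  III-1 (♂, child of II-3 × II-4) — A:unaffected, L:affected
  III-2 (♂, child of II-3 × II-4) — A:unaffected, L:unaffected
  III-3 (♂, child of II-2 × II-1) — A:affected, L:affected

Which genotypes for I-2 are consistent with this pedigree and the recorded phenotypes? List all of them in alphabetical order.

I-2 ∈ {Aa LL, Aa Ll}

A/I-1 aff ·: Aa
A/I-2 aff ·: Aa
A/II-1 un I-1×I-2: aa
A/II-2 aff ·: Aa|AA
A/II-3 un I-1×I-2: aa
A/II-4 un ·: aa
A/II-5 un I-1×I-2: aa
A/III-1 un II-3×II-4: aa
A/III-2 un II-3×II-4: aa
A/III-3 aff II-2×II-1: Aa
⇒ A over [I-1,I-2,II-1,II-2,II-3,II-4,II-5,III-1,III-2,III-3]: 2 consistent
L/I-1 un ·: ll
L/I-2 aff ·: Ll|LL
L/II-1 aff I-1×I-2: Ll
L/II-2 un ·: ll
L/II-3 aff I-1×I-2: Ll
L/II-4 aff ·: Ll
L/II-5 aff I-1×I-2: Ll
L/III-1 aff II-3×II-4: Ll|LL
L/III-2 un II-3×II-4: ll
L/III-3 aff II-2×II-1: Ll
⇒ L over [I-1,I-2,II-1,II-2,II-3,II-4,II-5,III-1,III-2,III-3]: 4 consistent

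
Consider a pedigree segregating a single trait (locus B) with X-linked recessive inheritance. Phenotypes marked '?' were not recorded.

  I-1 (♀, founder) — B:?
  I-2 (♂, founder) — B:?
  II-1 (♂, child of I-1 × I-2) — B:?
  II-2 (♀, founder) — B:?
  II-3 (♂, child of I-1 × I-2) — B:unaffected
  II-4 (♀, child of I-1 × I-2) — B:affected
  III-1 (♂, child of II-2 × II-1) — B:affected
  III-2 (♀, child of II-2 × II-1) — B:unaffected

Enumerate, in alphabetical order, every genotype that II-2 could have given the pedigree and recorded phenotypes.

II-2 ∈ {X^BX^b, X^bX^b}

B/I-1 ? ·: X^BX^b
B/I-2 ? ·: X^bY
B/II-1 ? I-1×I-2: X^BY|X^bY
B/II-2 ? ·: X^BX^b|X^bX^b
B/II-3 un I-1×I-2: X^BY
B/II-4 aff I-1×I-2: X^bX^b
B/III-1 aff II-2×II-1: X^bY
B/III-2 un II-2×II-1: X^BX^B|X^BX^b
⇒ B over [I-1,I-2,II-1,II-2,II-3,II-4,III-1,III-2]: 4 consistent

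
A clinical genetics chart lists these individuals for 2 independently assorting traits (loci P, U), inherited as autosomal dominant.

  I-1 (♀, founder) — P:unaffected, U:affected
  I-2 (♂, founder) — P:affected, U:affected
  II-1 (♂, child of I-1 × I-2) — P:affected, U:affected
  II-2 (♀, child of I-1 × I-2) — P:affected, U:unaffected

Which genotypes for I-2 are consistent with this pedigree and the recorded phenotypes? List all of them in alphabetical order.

I-2 ∈ {PP Uu, Pp Uu}

P/I-1 un ·: pp
P/I-2 aff ·: Pp|PP
P/II-1 aff I-1×I-2: Pp
P/II-2 aff I-1×I-2: Pp
⇒ P over [I-1,I-2,II-1,II-2]: 2 consistent
U/I-1 aff ·: Uu
U/I-2 aff ·: Uu
U/II-1 aff I-1×I-2: Uu|UU
U/II-2 un I-1×I-2: uu
⇒ U over [I-1,I-2,II-1,II-2]: 2 consistent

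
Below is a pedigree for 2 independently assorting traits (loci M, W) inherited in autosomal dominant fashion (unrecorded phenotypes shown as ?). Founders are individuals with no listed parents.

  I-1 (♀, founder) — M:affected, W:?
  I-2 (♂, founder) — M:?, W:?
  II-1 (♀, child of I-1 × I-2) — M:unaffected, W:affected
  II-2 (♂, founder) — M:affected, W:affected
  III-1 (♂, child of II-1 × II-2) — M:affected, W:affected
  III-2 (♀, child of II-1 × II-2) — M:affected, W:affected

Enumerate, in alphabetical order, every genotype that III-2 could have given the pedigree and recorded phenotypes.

M/I-1 aff ·: Mm
M/I-2 ? ·: mm|Mm
M/II-1 un I-1×I-2: mm
M/II-2 aff ·: Mm|MM
M/III-1 aff II-1×II-2: Mm
M/III-2 aff II-1×II-2: Mm
⇒ M over [I-1,I-2,II-1,II-2,III-1,III-2]: 4 consistent
W/I-1 ? ·: ww|Ww|WW
W/I-2 ? ·: ww|Ww|WW
W/II-1 aff I-1×I-2: Ww|WW
W/II-2 aff ·: Ww|WW
W/III-1 aff II-1×II-2: Ww|WW
W/III-2 aff II-1×II-2: Ww|WW
⇒ W over [I-1,I-2,II-1,II-2,III-1,III-2]: 76 consistent

III-2 ∈ {Mm WW, Mm Ww}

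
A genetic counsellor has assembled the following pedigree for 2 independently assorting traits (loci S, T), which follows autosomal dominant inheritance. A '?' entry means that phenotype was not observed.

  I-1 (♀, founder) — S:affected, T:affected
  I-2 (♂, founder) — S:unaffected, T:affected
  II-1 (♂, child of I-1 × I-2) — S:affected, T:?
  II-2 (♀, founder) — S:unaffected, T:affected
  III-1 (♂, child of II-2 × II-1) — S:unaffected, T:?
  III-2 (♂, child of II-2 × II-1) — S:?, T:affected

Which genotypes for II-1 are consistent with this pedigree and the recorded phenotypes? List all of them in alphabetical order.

S/I-1 aff ·: Ss|SS
S/I-2 un ·: ss
S/II-1 aff I-1×I-2: Ss
S/II-2 un ·: ss
S/III-1 un II-2×II-1: ss
S/III-2 ? II-2×II-1: ss|Ss
⇒ S over [I-1,I-2,II-1,II-2,III-1,III-2]: 4 consistent
T/I-1 aff ·: Tt|TT
T/I-2 aff ·: Tt|TT
T/II-1 ? I-1×I-2: tt|Tt|TT
T/II-2 aff ·: Tt|TT
T/III-1 ? II-2×II-1: tt|Tt|TT
T/III-2 aff II-2×II-1: Tt|TT
⇒ T over [I-1,I-2,II-1,II-2,III-1,III-2]: 53 consistent

II-1 ∈ {Ss TT, Ss Tt, Ss tt}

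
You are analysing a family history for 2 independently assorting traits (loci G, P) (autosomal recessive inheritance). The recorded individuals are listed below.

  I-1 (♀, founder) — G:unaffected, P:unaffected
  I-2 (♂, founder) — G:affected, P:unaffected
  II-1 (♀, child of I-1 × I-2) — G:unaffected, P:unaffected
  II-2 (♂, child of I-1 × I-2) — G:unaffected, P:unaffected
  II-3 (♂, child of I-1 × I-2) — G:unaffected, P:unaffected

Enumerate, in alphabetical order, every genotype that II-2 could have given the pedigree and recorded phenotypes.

II-2 ∈ {Gg PP, Gg Pp}

G/I-1 un ·: GG|Gg
G/I-2 aff ·: gg
G/II-1 un I-1×I-2: Gg
G/II-2 un I-1×I-2: Gg
G/II-3 un I-1×I-2: Gg
⇒ G over [I-1,I-2,II-1,II-2,II-3]: 2 consistent
P/I-1 un ·: PP|Pp
P/I-2 un ·: PP|Pp
P/II-1 un I-1×I-2: PP|Pp
P/II-2 un I-1×I-2: PP|Pp
P/II-3 un I-1×I-2: PP|Pp
⇒ P over [I-1,I-2,II-1,II-2,II-3]: 25 consistent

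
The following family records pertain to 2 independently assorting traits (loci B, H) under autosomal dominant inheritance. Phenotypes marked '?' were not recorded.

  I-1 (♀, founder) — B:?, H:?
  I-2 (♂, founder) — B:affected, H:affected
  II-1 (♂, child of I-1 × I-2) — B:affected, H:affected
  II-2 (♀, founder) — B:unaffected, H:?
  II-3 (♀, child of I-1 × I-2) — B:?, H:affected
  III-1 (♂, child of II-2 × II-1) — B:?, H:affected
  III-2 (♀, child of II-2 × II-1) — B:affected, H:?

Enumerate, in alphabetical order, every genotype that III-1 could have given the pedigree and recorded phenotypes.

III-1 ∈ {Bb HH, Bb Hh, bb HH, bb Hh}

B/I-1 ? ·: bb|Bb|BB
B/I-2 aff ·: Bb|BB
B/II-1 aff I-1×I-2: Bb|BB
B/II-2 un ·: bb
B/II-3 ? I-1×I-2: bb|Bb|BB
B/III-1 ? II-2×II-1: bb|Bb
B/III-2 aff II-2×II-1: Bb
⇒ B over [I-1,I-2,II-1,II-2,II-3,III-1,III-2]: 28 consistent
H/I-1 ? ·: hh|Hh|HH
H/I-2 aff ·: Hh|HH
H/II-1 aff I-1×I-2: Hh|HH
H/II-2 ? ·: hh|Hh|HH
H/II-3 aff I-1×I-2: Hh|HH
H/III-1 aff II-2×II-1: Hh|HH
H/III-2 ? II-2×II-1: hh|Hh|HH
⇒ H over [I-1,I-2,II-1,II-2,II-3,III-1,III-2]: 138 consistent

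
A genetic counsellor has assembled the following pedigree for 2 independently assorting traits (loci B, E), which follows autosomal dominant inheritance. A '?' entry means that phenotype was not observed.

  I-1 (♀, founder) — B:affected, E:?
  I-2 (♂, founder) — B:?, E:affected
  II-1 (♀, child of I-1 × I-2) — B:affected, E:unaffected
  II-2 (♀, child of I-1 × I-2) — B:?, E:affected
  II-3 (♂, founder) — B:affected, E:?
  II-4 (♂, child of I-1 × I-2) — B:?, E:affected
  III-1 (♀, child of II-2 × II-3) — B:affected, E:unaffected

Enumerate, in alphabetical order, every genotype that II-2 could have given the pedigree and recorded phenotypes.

II-2 ∈ {BB Ee, Bb Ee, bb Ee}

B/I-1 aff ·: Bb|BB
B/I-2 ? ·: bb|Bb|BB
B/II-1 aff I-1×I-2: Bb|BB
B/II-2 ? I-1×I-2: bb|Bb|BB
B/II-3 aff ·: Bb|BB
B/II-4 ? I-1×I-2: bb|Bb|BB
B/III-1 aff II-2×II-3: Bb|BB
⇒ B over [I-1,I-2,II-1,II-2,II-3,II-4,III-1]: 129 consistent
E/I-1 ? ·: ee|Ee
E/I-2 aff ·: Ee
E/II-1 un I-1×I-2: ee
E/II-2 aff I-1×I-2: Ee
E/II-3 ? ·: ee|Ee
E/II-4 aff I-1×I-2: Ee|EE
E/III-1 un II-2×II-3: ee
⇒ E over [I-1,I-2,II-1,II-2,II-3,II-4,III-1]: 6 consistent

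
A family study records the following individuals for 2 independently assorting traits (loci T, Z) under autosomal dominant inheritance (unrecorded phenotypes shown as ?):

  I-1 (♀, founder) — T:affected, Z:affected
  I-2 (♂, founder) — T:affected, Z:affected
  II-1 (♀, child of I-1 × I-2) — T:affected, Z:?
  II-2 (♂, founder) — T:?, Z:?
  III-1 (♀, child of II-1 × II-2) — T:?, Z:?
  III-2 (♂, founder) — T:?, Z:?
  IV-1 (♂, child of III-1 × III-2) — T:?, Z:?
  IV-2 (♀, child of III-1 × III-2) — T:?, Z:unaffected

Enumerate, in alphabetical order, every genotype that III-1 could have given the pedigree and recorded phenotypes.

T/I-1 aff ·: Tt|TT
T/I-2 aff ·: Tt|TT
T/II-1 aff I-1×I-2: Tt|TT
T/II-2 ? ·: tt|Tt|TT
T/III-1 ? II-1×II-2: tt|Tt|TT
T/III-2 ? ·: tt|Tt|TT
T/IV-1 ? III-1×III-2: tt|Tt|TT
T/IV-2 ? III-1×III-2: tt|Tt|TT
⇒ T over [I-1,I-2,II-1,II-2,III-1,III-2,IV-1,IV-2]: 409 consistent
Z/I-1 aff ·: Zz|ZZ
Z/I-2 aff ·: Zz|ZZ
Z/II-1 ? I-1×I-2: zz|Zz|ZZ
Z/II-2 ? ·: zz|Zz|ZZ
Z/III-1 ? II-1×II-2: zz|Zz
Z/III-2 ? ·: zz|Zz
Z/IV-1 ? III-1×III-2: zz|Zz|ZZ
Z/IV-2 un III-1×III-2: zz
⇒ Z over [I-1,I-2,II-1,II-2,III-1,III-2,IV-1,IV-2]: 119 consistent

III-1 ∈ {TT Zz, TT zz, Tt Zz, Tt zz, tt Zz, tt zz}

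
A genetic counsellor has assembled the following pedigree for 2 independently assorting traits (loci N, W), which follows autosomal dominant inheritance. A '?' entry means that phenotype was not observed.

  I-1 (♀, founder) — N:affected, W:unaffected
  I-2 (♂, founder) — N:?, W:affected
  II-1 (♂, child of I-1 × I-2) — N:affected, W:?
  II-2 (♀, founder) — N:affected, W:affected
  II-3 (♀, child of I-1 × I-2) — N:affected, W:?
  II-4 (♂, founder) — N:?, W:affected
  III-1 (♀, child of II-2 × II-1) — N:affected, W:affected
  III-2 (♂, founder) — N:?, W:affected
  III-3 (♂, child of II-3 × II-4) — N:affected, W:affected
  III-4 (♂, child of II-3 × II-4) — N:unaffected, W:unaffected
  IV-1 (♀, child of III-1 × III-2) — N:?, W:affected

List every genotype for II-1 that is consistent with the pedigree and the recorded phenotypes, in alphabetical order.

N/I-1 aff ·: Nn|NN
N/I-2 ? ·: nn|Nn|NN
N/II-1 aff I-1×I-2: Nn|NN
N/II-2 aff ·: Nn|NN
N/II-3 aff I-1×I-2: Nn
N/II-4 ? ·: nn|Nn
N/III-1 aff II-2×II-1: Nn|NN
N/III-2 ? ·: nn|Nn|NN
N/III-3 aff II-3×II-4: Nn|NN
N/III-4 un II-3×II-4: nn
N/IV-1 ? III-1×III-2: nn|Nn|NN
⇒ N over [I-1,I-2,II-1,II-2,II-3,II-4,III-1,III-2,III-3,III-4,IV-1]: 465 consistent
W/I-1 un ·: ww
W/I-2 aff ·: Ww|WW
W/II-1 ? I-1×I-2: ww|Ww
W/II-2 aff ·: Ww|WW
W/II-3 ? I-1×I-2: ww|Ww
W/II-4 aff ·: Ww
W/III-1 aff II-2×II-1: Ww|WW
W/III-2 aff ·: Ww|WW
W/III-3 aff II-3×II-4: Ww|WW
W/III-4 un II-3×II-4: ww
W/IV-1 aff III-1×III-2: Ww|WW
⇒ W over [I-1,I-2,II-1,II-2,II-3,II-4,III-1,III-2,III-3,III-4,IV-1]: 94 consistent

II-1 ∈ {NN Ww, NN ww, Nn Ww, Nn ww}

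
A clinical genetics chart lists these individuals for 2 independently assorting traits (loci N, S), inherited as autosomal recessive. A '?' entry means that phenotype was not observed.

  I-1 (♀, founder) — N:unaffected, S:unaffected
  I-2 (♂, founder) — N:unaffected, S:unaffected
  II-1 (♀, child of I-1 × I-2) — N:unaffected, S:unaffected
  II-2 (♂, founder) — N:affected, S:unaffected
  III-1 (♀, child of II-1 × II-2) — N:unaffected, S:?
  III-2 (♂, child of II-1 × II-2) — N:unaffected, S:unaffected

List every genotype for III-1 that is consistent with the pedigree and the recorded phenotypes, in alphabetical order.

N/I-1 un ·: NN|Nn
N/I-2 un ·: NN|Nn
N/II-1 un I-1×I-2: NN|Nn
N/II-2 aff ·: nn
N/III-1 un II-1×II-2: Nn
N/III-2 un II-1×II-2: Nn
⇒ N over [I-1,I-2,II-1,II-2,III-1,III-2]: 7 consistent
S/I-1 un ·: SS|Ss
S/I-2 un ·: SS|Ss
S/II-1 un I-1×I-2: SS|Ss
S/II-2 un ·: SS|Ss
S/III-1 ? II-1×II-2: SS|Ss|ss
S/III-2 un II-1×II-2: SS|Ss
⇒ S over [I-1,I-2,II-1,II-2,III-1,III-2]: 50 consistent

III-1 ∈ {Nn SS, Nn Ss, Nn ss}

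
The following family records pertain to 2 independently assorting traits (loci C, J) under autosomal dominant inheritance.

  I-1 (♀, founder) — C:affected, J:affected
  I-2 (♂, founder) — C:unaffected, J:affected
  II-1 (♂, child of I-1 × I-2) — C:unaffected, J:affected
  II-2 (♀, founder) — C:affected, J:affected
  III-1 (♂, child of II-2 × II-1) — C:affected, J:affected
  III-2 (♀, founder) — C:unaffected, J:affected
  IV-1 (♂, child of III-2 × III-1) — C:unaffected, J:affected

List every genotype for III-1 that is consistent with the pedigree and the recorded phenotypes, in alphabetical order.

C/I-1 aff ·: Cc
C/I-2 un ·: cc
C/II-1 un I-1×I-2: cc
C/II-2 aff ·: Cc|CC
C/III-1 aff II-2×II-1: Cc
C/III-2 un ·: cc
C/IV-1 un III-2×III-1: cc
⇒ C over [I-1,I-2,II-1,II-2,III-1,III-2,IV-1]: 2 consistent
J/I-1 aff ·: Jj|JJ
J/I-2 aff ·: Jj|JJ
J/II-1 aff I-1×I-2: Jj|JJ
J/II-2 aff ·: Jj|JJ
J/III-1 aff II-2×II-1: Jj|JJ
J/III-2 aff ·: Jj|JJ
J/IV-1 aff III-2×III-1: Jj|JJ
⇒ J over [I-1,I-2,II-1,II-2,III-1,III-2,IV-1]: 82 consistent

III-1 ∈ {Cc JJ, Cc Jj}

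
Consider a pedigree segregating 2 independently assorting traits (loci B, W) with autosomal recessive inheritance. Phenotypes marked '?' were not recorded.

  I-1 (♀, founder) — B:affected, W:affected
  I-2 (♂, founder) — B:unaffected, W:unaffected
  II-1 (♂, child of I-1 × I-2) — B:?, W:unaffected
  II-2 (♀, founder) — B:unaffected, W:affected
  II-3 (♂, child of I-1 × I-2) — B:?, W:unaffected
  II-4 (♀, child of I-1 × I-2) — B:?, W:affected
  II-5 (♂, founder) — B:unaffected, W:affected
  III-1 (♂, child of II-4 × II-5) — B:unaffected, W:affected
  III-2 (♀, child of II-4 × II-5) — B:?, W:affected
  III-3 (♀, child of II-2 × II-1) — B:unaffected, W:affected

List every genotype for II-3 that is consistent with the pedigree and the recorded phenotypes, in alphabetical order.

II-3 ∈ {Bb Ww, bb Ww}

B/I-1 aff ·: bb
B/I-2 un ·: BB|Bb
B/II-1 ? I-1×I-2: Bb|bb
B/II-2 un ·: BB|Bb
B/II-3 ? I-1×I-2: Bb|bb
B/II-4 ? I-1×I-2: Bb|bb
B/II-5 un ·: BB|Bb
B/III-1 un II-4×II-5: BB|Bb
B/III-2 ? II-4×II-5: BB|Bb|bb
B/III-3 un II-2×II-1: BB|Bb
⇒ B over [I-1,I-2,II-1,II-2,II-3,II-4,II-5,III-1,III-2,III-3]: 196 consistent
W/I-1 aff ·: ww
W/I-2 un ·: Ww
W/II-1 un I-1×I-2: Ww
W/II-2 aff ·: ww
W/II-3 un I-1×I-2: Ww
W/II-4 aff I-1×I-2: ww
W/II-5 aff ·: ww
W/III-1 aff II-4×II-5: ww
W/III-2 aff II-4×II-5: ww
W/III-3 aff II-2×II-1: ww
⇒ W over [I-1,I-2,II-1,II-2,II-3,II-4,II-5,III-1,III-2,III-3]: 1 consistent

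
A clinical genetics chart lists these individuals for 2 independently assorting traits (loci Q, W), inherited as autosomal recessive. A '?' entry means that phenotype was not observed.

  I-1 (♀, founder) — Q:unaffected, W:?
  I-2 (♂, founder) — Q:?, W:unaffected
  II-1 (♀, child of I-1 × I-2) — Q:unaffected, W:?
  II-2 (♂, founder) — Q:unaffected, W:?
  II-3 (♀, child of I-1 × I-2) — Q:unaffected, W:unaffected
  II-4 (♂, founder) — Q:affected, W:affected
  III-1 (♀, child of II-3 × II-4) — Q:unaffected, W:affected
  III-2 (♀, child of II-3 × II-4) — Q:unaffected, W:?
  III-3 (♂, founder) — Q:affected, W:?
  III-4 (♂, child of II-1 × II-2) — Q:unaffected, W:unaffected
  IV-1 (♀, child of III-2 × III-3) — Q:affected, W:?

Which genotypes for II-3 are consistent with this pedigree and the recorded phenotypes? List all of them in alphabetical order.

II-3 ∈ {QQ Ww, Qq Ww}

Q/I-1 un ·: QQ|Qq
Q/I-2 ? ·: QQ|Qq|qq
Q/II-1 un I-1×I-2: QQ|Qq
Q/II-2 un ·: QQ|Qq
Q/II-3 un I-1×I-2: QQ|Qq
Q/II-4 aff ·: qq
Q/III-1 un II-3×II-4: Qq
Q/III-2 un II-3×II-4: Qq
Q/III-3 aff ·: qq
Q/III-4 un II-1×II-2: QQ|Qq
Q/IV-1 aff III-2×III-3: qq
⇒ Q over [I-1,I-2,II-1,II-2,II-3,II-4,III-1,III-2,III-3,III-4,IV-1]: 53 consistent
W/I-1 ? ·: WW|Ww|ww
W/I-2 un ·: WW|Ww
W/II-1 ? I-1×I-2: WW|Ww|ww
W/II-2 ? ·: WW|Ww|ww
W/II-3 un I-1×I-2: Ww
W/II-4 aff ·: ww
W/III-1 aff II-3×II-4: ww
W/III-2 ? II-3×II-4: Ww|ww
W/III-3 ? ·: WW|Ww|ww
W/III-4 un II-1×II-2: WW|Ww
W/IV-1 ? III-2×III-3: WW|Ww|ww
⇒ W over [I-1,I-2,II-1,II-2,II-3,II-4,III-1,III-2,III-3,III-4,IV-1]: 451 consistent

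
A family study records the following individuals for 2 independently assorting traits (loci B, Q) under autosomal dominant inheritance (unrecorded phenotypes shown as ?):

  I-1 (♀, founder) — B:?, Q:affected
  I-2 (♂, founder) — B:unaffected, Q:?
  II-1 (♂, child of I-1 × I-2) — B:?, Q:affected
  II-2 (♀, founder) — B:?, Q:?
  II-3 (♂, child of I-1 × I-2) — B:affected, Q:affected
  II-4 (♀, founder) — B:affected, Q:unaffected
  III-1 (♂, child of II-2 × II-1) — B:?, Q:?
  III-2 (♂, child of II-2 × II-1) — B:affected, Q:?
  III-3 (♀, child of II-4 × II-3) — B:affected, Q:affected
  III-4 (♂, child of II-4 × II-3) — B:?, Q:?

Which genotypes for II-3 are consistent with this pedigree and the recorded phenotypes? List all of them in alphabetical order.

II-3 ∈ {Bb QQ, Bb Qq}

B/I-1 ? ·: Bb|BB
B/I-2 un ·: bb
B/II-1 ? I-1×I-2: bb|Bb
B/II-2 ? ·: bb|Bb|BB
B/II-3 aff I-1×I-2: Bb
B/II-4 aff ·: Bb|BB
B/III-1 ? II-2×II-1: bb|Bb|BB
B/III-2 aff II-2×II-1: Bb|BB
B/III-3 aff II-4×II-3: Bb|BB
B/III-4 ? II-4×II-3: bb|Bb|BB
⇒ B over [I-1,I-2,II-1,II-2,II-3,II-4,III-1,III-2,III-3,III-4]: 270 consistent
Q/I-1 aff ·: Qq|QQ
Q/I-2 ? ·: qq|Qq|QQ
Q/II-1 aff I-1×I-2: Qq|QQ
Q/II-2 ? ·: qq|Qq|QQ
Q/II-3 aff I-1×I-2: Qq|QQ
Q/II-4 un ·: qq
Q/III-1 ? II-2×II-1: qq|Qq|QQ
Q/III-2 ? II-2×II-1: qq|Qq|QQ
Q/III-3 aff II-4×II-3: Qq
Q/III-4 ? II-4×II-3: qq|Qq
⇒ Q over [I-1,I-2,II-1,II-2,II-3,II-4,III-1,III-2,III-3,III-4]: 281 consistent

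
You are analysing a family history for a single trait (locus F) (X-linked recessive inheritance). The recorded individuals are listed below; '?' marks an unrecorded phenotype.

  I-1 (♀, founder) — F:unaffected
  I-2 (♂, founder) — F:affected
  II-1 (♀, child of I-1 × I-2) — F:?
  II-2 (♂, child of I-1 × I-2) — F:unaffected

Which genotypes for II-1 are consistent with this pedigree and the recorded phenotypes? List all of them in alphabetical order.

II-1 ∈ {X^FX^f, X^fX^f}

F/I-1 un ·: X^FX^F|X^FX^f
F/I-2 aff ·: X^fY
F/II-1 ? I-1×I-2: X^FX^f|X^fX^f
F/II-2 un I-1×I-2: X^FY
⇒ F over [I-1,I-2,II-1,II-2]: 3 consistent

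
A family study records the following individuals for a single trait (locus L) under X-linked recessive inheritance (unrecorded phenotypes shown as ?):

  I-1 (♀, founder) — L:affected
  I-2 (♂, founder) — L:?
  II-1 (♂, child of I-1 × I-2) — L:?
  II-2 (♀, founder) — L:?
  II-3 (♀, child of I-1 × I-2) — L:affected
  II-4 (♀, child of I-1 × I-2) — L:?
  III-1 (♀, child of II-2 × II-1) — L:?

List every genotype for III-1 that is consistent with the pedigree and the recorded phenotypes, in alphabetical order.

L/I-1 aff ·: X^lX^l
L/I-2 ? ·: X^lY
L/II-1 ? I-1×I-2: X^lY
L/II-2 ? ·: X^LX^L|X^LX^l|X^lX^l
L/II-3 aff I-1×I-2: X^lX^l
L/II-4 ? I-1×I-2: X^lX^l
L/III-1 ? II-2×II-1: X^LX^l|X^lX^l
⇒ L over [I-1,I-2,II-1,II-2,II-3,II-4,III-1]: 4 consistent

III-1 ∈ {X^LX^l, X^lX^l}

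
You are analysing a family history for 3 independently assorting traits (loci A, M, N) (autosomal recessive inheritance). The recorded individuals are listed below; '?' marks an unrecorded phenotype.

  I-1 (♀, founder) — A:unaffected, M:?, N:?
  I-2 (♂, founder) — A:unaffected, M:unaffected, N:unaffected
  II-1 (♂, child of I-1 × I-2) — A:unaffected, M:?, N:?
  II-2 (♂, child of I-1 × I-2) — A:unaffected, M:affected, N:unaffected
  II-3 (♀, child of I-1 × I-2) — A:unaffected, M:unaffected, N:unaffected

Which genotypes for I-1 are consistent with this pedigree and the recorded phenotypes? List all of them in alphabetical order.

A/I-1 un ·: AA|Aa
A/I-2 un ·: AA|Aa
A/II-1 un I-1×I-2: AA|Aa
A/II-2 un I-1×I-2: AA|Aa
A/II-3 un I-1×I-2: AA|Aa
⇒ A over [I-1,I-2,II-1,II-2,II-3]: 25 consistent
M/I-1 ? ·: Mm|mm
M/I-2 un ·: Mm
M/II-1 ? I-1×I-2: MM|Mm|mm
M/II-2 aff I-1×I-2: mm
M/II-3 un I-1×I-2: MM|Mm
⇒ M over [I-1,I-2,II-1,II-2,II-3]: 8 consistent
N/I-1 ? ·: NN|Nn|nn
N/I-2 un ·: NN|Nn
N/II-1 ? I-1×I-2: NN|Nn|nn
N/II-2 un I-1×I-2: NN|Nn
N/II-3 un I-1×I-2: NN|Nn
⇒ N over [I-1,I-2,II-1,II-2,II-3]: 32 consistent

I-1 ∈ {AA Mm NN, AA Mm Nn, AA Mm nn, AA mm NN, AA mm Nn, AA mm nn, Aa Mm NN, Aa Mm Nn, Aa Mm nn, Aa mm NN, Aa mm Nn, Aa mm nn}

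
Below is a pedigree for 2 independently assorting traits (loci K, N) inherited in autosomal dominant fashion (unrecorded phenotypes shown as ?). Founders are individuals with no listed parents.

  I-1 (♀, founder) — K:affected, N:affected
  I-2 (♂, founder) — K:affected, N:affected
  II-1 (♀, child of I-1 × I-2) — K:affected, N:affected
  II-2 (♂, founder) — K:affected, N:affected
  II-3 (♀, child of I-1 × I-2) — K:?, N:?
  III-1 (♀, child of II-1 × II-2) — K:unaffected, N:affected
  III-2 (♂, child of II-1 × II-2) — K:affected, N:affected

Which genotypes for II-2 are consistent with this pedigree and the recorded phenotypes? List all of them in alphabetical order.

II-2 ∈ {Kk NN, Kk Nn}

K/I-1 aff ·: Kk|KK
K/I-2 aff ·: Kk|KK
K/II-1 aff I-1×I-2: Kk
K/II-2 aff ·: Kk
K/II-3 ? I-1×I-2: kk|Kk|KK
K/III-1 un II-1×II-2: kk
K/III-2 aff II-1×II-2: Kk|KK
⇒ K over [I-1,I-2,II-1,II-2,II-3,III-1,III-2]: 14 consistent
N/I-1 aff ·: Nn|NN
N/I-2 aff ·: Nn|NN
N/II-1 aff I-1×I-2: Nn|NN
N/II-2 aff ·: Nn|NN
N/II-3 ? I-1×I-2: nn|Nn|NN
N/III-1 aff II-1×II-2: Nn|NN
N/III-2 aff II-1×II-2: Nn|NN
⇒ N over [I-1,I-2,II-1,II-2,II-3,III-1,III-2]: 96 consistent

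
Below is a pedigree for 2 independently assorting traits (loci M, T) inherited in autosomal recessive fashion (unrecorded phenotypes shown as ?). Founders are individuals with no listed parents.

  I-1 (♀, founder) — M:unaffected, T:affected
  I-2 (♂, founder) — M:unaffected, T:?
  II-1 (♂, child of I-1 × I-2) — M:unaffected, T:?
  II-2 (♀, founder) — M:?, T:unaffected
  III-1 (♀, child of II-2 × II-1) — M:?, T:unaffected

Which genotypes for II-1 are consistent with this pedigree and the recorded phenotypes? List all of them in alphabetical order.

M/I-1 un ·: MM|Mm
M/I-2 un ·: MM|Mm
M/II-1 un I-1×I-2: MM|Mm
M/II-2 ? ·: MM|Mm|mm
M/III-1 ? II-2×II-1: MM|Mm|mm
⇒ M over [I-1,I-2,II-1,II-2,III-1]: 37 consistent
T/I-1 aff ·: tt
T/I-2 ? ·: TT|Tt|tt
T/II-1 ? I-1×I-2: Tt|tt
T/II-2 un ·: TT|Tt
T/III-1 un II-2×II-1: TT|Tt
⇒ T over [I-1,I-2,II-1,II-2,III-1]: 12 consistent

II-1 ∈ {MM Tt, MM tt, Mm Tt, Mm tt}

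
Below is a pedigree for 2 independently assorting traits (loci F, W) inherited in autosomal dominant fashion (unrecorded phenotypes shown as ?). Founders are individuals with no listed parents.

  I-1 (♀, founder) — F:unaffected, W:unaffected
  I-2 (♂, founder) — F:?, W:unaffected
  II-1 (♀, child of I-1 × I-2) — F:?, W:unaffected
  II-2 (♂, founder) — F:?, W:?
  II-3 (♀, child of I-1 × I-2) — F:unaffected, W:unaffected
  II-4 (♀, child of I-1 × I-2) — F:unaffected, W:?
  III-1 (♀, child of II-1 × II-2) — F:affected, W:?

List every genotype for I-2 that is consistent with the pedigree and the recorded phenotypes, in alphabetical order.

I-2 ∈ {Ff ww, ff ww}

F/I-1 un ·: ff
F/I-2 ? ·: ff|Ff
F/II-1 ? I-1×I-2: ff|Ff
F/II-2 ? ·: ff|Ff|FF
F/II-3 un I-1×I-2: ff
F/II-4 un I-1×I-2: ff
F/III-1 aff II-1×II-2: Ff|FF
⇒ F over [I-1,I-2,II-1,II-2,II-3,II-4,III-1]: 9 consistent
W/I-1 un ·: ww
W/I-2 un ·: ww
W/II-1 un I-1×I-2: ww
W/II-2 ? ·: ww|Ww|WW
W/II-3 un I-1×I-2: ww
W/II-4 ? I-1×I-2: ww
W/III-1 ? II-1×II-2: ww|Ww
⇒ W over [I-1,I-2,II-1,II-2,II-3,II-4,III-1]: 4 consistent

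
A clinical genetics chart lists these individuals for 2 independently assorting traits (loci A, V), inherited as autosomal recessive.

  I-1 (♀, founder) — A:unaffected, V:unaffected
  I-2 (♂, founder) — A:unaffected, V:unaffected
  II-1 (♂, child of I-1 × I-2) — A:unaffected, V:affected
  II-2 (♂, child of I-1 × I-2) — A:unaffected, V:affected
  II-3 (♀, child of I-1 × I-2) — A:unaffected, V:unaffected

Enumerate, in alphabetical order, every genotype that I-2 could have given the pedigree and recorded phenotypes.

I-2 ∈ {AA Vv, Aa Vv}

A/I-1 un ·: AA|Aa
A/I-2 un ·: AA|Aa
A/II-1 un I-1×I-2: AA|Aa
A/II-2 un I-1×I-2: AA|Aa
A/II-3 un I-1×I-2: AA|Aa
⇒ A over [I-1,I-2,II-1,II-2,II-3]: 25 consistent
V/I-1 un ·: Vv
V/I-2 un ·: Vv
V/II-1 aff I-1×I-2: vv
V/II-2 aff I-1×I-2: vv
V/II-3 un I-1×I-2: VV|Vv
⇒ V over [I-1,I-2,II-1,II-2,II-3]: 2 consistent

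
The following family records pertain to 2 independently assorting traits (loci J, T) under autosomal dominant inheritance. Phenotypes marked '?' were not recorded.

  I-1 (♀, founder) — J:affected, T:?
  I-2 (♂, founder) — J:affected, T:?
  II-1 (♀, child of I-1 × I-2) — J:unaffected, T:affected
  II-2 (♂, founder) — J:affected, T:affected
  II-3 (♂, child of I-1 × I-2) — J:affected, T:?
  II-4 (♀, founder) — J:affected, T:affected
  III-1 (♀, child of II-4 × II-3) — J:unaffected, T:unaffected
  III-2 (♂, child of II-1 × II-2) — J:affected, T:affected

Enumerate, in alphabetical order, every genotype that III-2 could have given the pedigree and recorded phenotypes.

J/I-1 aff ·: Jj
J/I-2 aff ·: Jj
J/II-1 un I-1×I-2: jj
J/II-2 aff ·: Jj|JJ
J/II-3 aff I-1×I-2: Jj
J/II-4 aff ·: Jj
J/III-1 un II-4×II-3: jj
J/III-2 aff II-1×II-2: Jj
⇒ J over [I-1,I-2,II-1,II-2,II-3,II-4,III-1,III-2]: 2 consistent
T/I-1 ? ·: tt|Tt|TT
T/I-2 ? ·: tt|Tt|TT
T/II-1 aff I-1×I-2: Tt|TT
T/II-2 aff ·: Tt|TT
T/II-3 ? I-1×I-2: tt|Tt
T/II-4 aff ·: Tt
T/III-1 un II-4×II-3: tt
T/III-2 aff II-1×II-2: Tt|TT
⇒ T over [I-1,I-2,II-1,II-2,II-3,II-4,III-1,III-2]: 52 consistent

III-2 ∈ {Jj TT, Jj Tt}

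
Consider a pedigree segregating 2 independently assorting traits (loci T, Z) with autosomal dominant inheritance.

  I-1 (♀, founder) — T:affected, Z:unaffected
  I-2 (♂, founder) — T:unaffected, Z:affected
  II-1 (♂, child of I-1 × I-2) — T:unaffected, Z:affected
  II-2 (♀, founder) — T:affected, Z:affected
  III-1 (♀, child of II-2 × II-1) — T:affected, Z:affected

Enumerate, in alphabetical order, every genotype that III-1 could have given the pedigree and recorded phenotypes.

T/I-1 aff ·: Tt
T/I-2 un ·: tt
T/II-1 un I-1×I-2: tt
T/II-2 aff ·: Tt|TT
T/III-1 aff II-2×II-1: Tt
⇒ T over [I-1,I-2,II-1,II-2,III-1]: 2 consistent
Z/I-1 un ·: zz
Z/I-2 aff ·: Zz|ZZ
Z/II-1 aff I-1×I-2: Zz
Z/II-2 aff ·: Zz|ZZ
Z/III-1 aff II-2×II-1: Zz|ZZ
⇒ Z over [I-1,I-2,II-1,II-2,III-1]: 8 consistent

III-1 ∈ {Tt ZZ, Tt Zz}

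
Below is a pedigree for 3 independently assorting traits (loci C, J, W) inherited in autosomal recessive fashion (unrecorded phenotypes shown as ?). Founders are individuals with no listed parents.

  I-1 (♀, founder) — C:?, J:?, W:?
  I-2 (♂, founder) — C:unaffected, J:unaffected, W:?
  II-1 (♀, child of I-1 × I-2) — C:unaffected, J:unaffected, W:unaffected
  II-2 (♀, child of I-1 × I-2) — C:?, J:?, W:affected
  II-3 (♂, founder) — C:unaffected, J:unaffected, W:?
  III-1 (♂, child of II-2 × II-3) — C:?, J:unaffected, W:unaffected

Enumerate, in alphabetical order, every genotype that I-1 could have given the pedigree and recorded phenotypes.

I-1 ∈ {CC JJ Ww, CC JJ ww, CC Jj Ww, CC Jj ww, CC jj Ww, CC jj ww, Cc JJ Ww, Cc JJ ww, Cc Jj Ww, Cc Jj ww, Cc jj Ww, Cc jj ww, cc JJ Ww, cc JJ ww, cc Jj Ww, cc Jj ww, cc jj Ww, cc jj ww}

C/I-1 ? ·: CC|Cc|cc
C/I-2 un ·: CC|Cc
C/II-1 un I-1×I-2: CC|Cc
C/II-2 ? I-1×I-2: CC|Cc|cc
C/II-3 un ·: CC|Cc
C/III-1 ? II-2×II-3: CC|Cc|cc
⇒ C over [I-1,I-2,II-1,II-2,II-3,III-1]: 70 consistent
J/I-1 ? ·: JJ|Jj|jj
J/I-2 un ·: JJ|Jj
J/II-1 un I-1×I-2: JJ|Jj
J/II-2 ? I-1×I-2: JJ|Jj|jj
J/II-3 un ·: JJ|Jj
J/III-1 un II-2×II-3: JJ|Jj
⇒ J over [I-1,I-2,II-1,II-2,II-3,III-1]: 59 consistent
W/I-1 ? ·: Ww|ww
W/I-2 ? ·: Ww|ww
W/II-1 un I-1×I-2: WW|Ww
W/II-2 aff I-1×I-2: ww
W/II-3 ? ·: WW|Ww
W/III-1 un II-2×II-3: Ww
⇒ W over [I-1,I-2,II-1,II-2,II-3,III-1]: 8 consistent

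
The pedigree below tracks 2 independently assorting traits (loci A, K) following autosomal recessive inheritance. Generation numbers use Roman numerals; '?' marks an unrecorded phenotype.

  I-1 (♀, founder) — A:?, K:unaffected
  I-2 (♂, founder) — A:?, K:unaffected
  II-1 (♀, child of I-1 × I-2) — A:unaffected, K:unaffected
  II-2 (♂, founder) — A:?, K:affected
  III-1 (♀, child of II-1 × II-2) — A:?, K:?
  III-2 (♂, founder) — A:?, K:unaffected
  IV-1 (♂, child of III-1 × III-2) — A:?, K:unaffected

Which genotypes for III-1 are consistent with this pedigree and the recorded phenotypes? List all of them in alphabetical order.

A/I-1 ? ·: AA|Aa|aa
A/I-2 ? ·: AA|Aa|aa
A/II-1 un I-1×I-2: AA|Aa
A/II-2 ? ·: AA|Aa|aa
A/III-1 ? II-1×II-2: AA|Aa|aa
A/III-2 ? ·: AA|Aa|aa
A/IV-1 ? III-1×III-2: AA|Aa|aa
⇒ A over [I-1,I-2,II-1,II-2,III-1,III-2,IV-1]: 347 consistent
K/I-1 un ·: KK|Kk
K/I-2 un ·: KK|Kk
K/II-1 un I-1×I-2: KK|Kk
K/II-2 aff ·: kk
K/III-1 ? II-1×II-2: Kk|kk
K/III-2 un ·: KK|Kk
K/IV-1 un III-1×III-2: KK|Kk
⇒ K over [I-1,I-2,II-1,II-2,III-1,III-2,IV-1]: 34 consistent

III-1 ∈ {AA Kk, AA kk, Aa Kk, Aa kk, aa Kk, aa kk}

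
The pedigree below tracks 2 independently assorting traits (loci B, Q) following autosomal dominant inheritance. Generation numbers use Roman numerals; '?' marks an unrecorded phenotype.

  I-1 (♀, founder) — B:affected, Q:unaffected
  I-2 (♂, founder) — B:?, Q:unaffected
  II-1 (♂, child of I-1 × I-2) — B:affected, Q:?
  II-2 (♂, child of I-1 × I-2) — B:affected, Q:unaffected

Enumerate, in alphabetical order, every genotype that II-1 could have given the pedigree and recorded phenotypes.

B/I-1 aff ·: Bb|BB
B/I-2 ? ·: bb|Bb|BB
B/II-1 aff I-1×I-2: Bb|BB
B/II-2 aff I-1×I-2: Bb|BB
⇒ B over [I-1,I-2,II-1,II-2]: 15 consistent
Q/I-1 un ·: qq
Q/I-2 un ·: qq
Q/II-1 ? I-1×I-2: qq
Q/II-2 un I-1×I-2: qq
⇒ Q over [I-1,I-2,II-1,II-2]: 1 consistent

II-1 ∈ {BB qq, Bb qq}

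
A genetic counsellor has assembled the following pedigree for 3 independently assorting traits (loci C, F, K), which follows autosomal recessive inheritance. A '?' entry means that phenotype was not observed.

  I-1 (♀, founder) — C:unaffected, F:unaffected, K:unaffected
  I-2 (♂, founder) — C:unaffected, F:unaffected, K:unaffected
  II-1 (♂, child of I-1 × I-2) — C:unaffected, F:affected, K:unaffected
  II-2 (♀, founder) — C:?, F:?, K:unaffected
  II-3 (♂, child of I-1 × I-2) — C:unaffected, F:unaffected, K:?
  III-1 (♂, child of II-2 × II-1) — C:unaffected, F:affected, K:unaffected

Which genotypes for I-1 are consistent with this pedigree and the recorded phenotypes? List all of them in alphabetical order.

C/I-1 un ·: CC|Cc
C/I-2 un ·: CC|Cc
C/II-1 un I-1×I-2: CC|Cc
C/II-2 ? ·: CC|Cc|cc
C/II-3 un I-1×I-2: CC|Cc
C/III-1 un II-2×II-1: CC|Cc
⇒ C over [I-1,I-2,II-1,II-2,II-3,III-1]: 58 consistent
F/I-1 un ·: Ff
F/I-2 un ·: Ff
F/II-1 aff I-1×I-2: ff
F/II-2 ? ·: Ff|ff
F/II-3 un I-1×I-2: FF|Ff
F/III-1 aff II-2×II-1: ff
⇒ F over [I-1,I-2,II-1,II-2,II-3,III-1]: 4 consistent
K/I-1 un ·: KK|Kk
K/I-2 un ·: KK|Kk
K/II-1 un I-1×I-2: KK|Kk
K/II-2 un ·: KK|Kk
K/II-3 ? I-1×I-2: KK|Kk|kk
K/III-1 un II-2×II-1: KK|Kk
⇒ K over [I-1,I-2,II-1,II-2,II-3,III-1]: 52 consistent

I-1 ∈ {CC Ff KK, CC Ff Kk, Cc Ff KK, Cc Ff Kk}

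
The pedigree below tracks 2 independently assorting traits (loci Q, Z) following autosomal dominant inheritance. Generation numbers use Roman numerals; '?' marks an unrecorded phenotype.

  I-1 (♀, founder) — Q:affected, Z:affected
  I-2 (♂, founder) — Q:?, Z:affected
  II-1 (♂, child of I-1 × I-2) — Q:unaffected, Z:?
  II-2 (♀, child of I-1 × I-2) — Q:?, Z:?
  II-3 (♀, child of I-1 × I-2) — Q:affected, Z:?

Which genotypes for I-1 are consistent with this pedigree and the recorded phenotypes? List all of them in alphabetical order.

Q/I-1 aff ·: Qq
Q/I-2 ? ·: qq|Qq
Q/II-1 un I-1×I-2: qq
Q/II-2 ? I-1×I-2: qq|Qq|QQ
Q/II-3 aff I-1×I-2: Qq|QQ
⇒ Q over [I-1,I-2,II-1,II-2,II-3]: 8 consistent
Z/I-1 aff ·: Zz|ZZ
Z/I-2 aff ·: Zz|ZZ
Z/II-1 ? I-1×I-2: zz|Zz|ZZ
Z/II-2 ? I-1×I-2: zz|Zz|ZZ
Z/II-3 ? I-1×I-2: zz|Zz|ZZ
⇒ Z over [I-1,I-2,II-1,II-2,II-3]: 44 consistent

I-1 ∈ {Qq ZZ, Qq Zz}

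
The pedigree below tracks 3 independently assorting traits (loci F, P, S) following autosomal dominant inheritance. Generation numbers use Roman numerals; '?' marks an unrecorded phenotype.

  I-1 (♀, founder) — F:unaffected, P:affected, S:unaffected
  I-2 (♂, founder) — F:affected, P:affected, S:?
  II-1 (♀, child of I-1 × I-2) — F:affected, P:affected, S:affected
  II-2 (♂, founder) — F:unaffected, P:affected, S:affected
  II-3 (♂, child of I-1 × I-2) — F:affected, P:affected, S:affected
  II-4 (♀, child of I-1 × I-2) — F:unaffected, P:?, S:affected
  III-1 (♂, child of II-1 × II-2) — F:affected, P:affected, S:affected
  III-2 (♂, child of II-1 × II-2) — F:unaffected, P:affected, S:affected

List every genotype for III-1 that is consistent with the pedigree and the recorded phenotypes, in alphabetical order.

III-1 ∈ {Ff PP SS, Ff PP Ss, Ff Pp SS, Ff Pp Ss}

F/I-1 un ·: ff
F/I-2 aff ·: Ff
F/II-1 aff I-1×I-2: Ff
F/II-2 un ·: ff
F/II-3 aff I-1×I-2: Ff
F/II-4 un I-1×I-2: ff
F/III-1 aff II-1×II-2: Ff
F/III-2 un II-1×II-2: ff
⇒ F over [I-1,I-2,II-1,II-2,II-3,II-4,III-1,III-2]: 1 consistent
P/I-1 aff ·: Pp|PP
P/I-2 aff ·: Pp|PP
P/II-1 aff I-1×I-2: Pp|PP
P/II-2 aff ·: Pp|PP
P/II-3 aff I-1×I-2: Pp|PP
P/II-4 ? I-1×I-2: pp|Pp|PP
P/III-1 aff II-1×II-2: Pp|PP
P/III-2 aff II-1×II-2: Pp|PP
⇒ P over [I-1,I-2,II-1,II-2,II-3,II-4,III-1,III-2]: 187 consistent
S/I-1 un ·: ss
S/I-2 ? ·: Ss|SS
S/II-1 aff I-1×I-2: Ss
S/II-2 aff ·: Ss|SS
S/II-3 aff I-1×I-2: Ss
S/II-4 aff I-1×I-2: Ss
S/III-1 aff II-1×II-2: Ss|SS
S/III-2 aff II-1×II-2: Ss|SS
⇒ S over [I-1,I-2,II-1,II-2,II-3,II-4,III-1,III-2]: 16 consistent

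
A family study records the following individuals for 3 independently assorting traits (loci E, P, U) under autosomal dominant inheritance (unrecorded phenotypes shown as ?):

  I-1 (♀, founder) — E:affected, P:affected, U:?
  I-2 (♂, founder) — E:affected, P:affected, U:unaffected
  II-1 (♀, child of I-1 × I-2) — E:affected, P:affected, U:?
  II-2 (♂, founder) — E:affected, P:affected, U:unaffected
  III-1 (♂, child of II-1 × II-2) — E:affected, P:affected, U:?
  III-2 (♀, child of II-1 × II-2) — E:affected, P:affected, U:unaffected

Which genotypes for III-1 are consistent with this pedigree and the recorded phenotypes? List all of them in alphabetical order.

E/I-1 aff ·: Ee|EE
E/I-2 aff ·: Ee|EE
E/II-1 aff I-1×I-2: Ee|EE
E/II-2 aff ·: Ee|EE
E/III-1 aff II-1×II-2: Ee|EE
E/III-2 aff II-1×II-2: Ee|EE
⇒ E over [I-1,I-2,II-1,II-2,III-1,III-2]: 44 consistent
P/I-1 aff ·: Pp|PP
P/I-2 aff ·: Pp|PP
P/II-1 aff I-1×I-2: Pp|PP
P/II-2 aff ·: Pp|PP
P/III-1 aff II-1×II-2: Pp|PP
P/III-2 aff II-1×II-2: Pp|PP
⇒ P over [I-1,I-2,II-1,II-2,III-1,III-2]: 44 consistent
U/I-1 ? ·: uu|Uu|UU
U/I-2 un ·: uu
U/II-1 ? I-1×I-2: uu|Uu
U/II-2 un ·: uu
U/III-1 ? II-1×II-2: uu|Uu
U/III-2 un II-1×II-2: uu
⇒ U over [I-1,I-2,II-1,II-2,III-1,III-2]: 6 consistent

III-1 ∈ {EE PP Uu, EE PP uu, EE Pp Uu, EE Pp uu, Ee PP Uu, Ee PP uu, Ee Pp Uu, Ee Pp uu}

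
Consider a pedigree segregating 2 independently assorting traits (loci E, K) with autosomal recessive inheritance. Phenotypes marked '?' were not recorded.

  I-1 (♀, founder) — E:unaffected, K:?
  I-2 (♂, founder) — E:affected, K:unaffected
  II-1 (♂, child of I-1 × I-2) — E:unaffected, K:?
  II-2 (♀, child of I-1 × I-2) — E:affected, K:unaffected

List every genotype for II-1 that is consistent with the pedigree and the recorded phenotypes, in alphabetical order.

II-1 ∈ {Ee KK, Ee Kk, Ee kk}

E/I-1 un ·: Ee
E/I-2 aff ·: ee
E/II-1 un I-1×I-2: Ee
E/II-2 aff I-1×I-2: ee
⇒ E over [I-1,I-2,II-1,II-2]: 1 consistent
K/I-1 ? ·: KK|Kk|kk
K/I-2 un ·: KK|Kk
K/II-1 ? I-1×I-2: KK|Kk|kk
K/II-2 un I-1×I-2: KK|Kk
⇒ K over [I-1,I-2,II-1,II-2]: 18 consistent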